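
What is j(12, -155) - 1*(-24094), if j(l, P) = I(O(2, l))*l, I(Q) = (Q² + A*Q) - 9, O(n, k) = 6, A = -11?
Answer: 23626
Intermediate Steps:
I(Q) = -9 + Q² - 11*Q (I(Q) = (Q² - 11*Q) - 9 = -9 + Q² - 11*Q)
j(l, P) = -39*l (j(l, P) = (-9 + 6² - 11*6)*l = (-9 + 36 - 66)*l = -39*l)
j(12, -155) - 1*(-24094) = -39*12 - 1*(-24094) = -468 + 24094 = 23626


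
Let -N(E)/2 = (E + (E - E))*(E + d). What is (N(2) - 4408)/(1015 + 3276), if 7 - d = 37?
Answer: -4296/4291 ≈ -1.0012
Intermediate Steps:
d = -30 (d = 7 - 1*37 = 7 - 37 = -30)
N(E) = -2*E*(-30 + E) (N(E) = -2*(E + (E - E))*(E - 30) = -2*(E + 0)*(-30 + E) = -2*E*(-30 + E))
(N(2) - 4408)/(1015 + 3276) = (2*2*(30 - 1*2) - 4408)/(1015 + 3276) = (2*2*(30 - 2) - 4408)/4291 = (2*2*28 - 4408)*(1/4291) = (112 - 4408)*(1/4291) = -4296*1/4291 = -4296/4291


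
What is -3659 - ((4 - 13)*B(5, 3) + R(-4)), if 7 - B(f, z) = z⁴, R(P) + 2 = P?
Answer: -4319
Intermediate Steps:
R(P) = -2 + P
B(f, z) = 7 - z⁴
-3659 - ((4 - 13)*B(5, 3) + R(-4)) = -3659 - ((4 - 13)*(7 - 1*3⁴) + (-2 - 4)) = -3659 - (-9*(7 - 1*81) - 6) = -3659 - (-9*(7 - 81) - 6) = -3659 - (-9*(-74) - 6) = -3659 - (666 - 6) = -3659 - 1*660 = -3659 - 660 = -4319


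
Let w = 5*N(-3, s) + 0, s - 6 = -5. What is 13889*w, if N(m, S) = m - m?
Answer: 0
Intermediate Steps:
s = 1 (s = 6 - 5 = 1)
N(m, S) = 0
w = 0 (w = 5*0 + 0 = 0 + 0 = 0)
13889*w = 13889*0 = 0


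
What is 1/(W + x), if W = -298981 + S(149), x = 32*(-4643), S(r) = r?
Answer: -1/447408 ≈ -2.2351e-6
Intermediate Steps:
x = -148576
W = -298832 (W = -298981 + 149 = -298832)
1/(W + x) = 1/(-298832 - 148576) = 1/(-447408) = -1/447408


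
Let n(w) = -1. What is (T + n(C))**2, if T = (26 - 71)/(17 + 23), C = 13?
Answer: 289/64 ≈ 4.5156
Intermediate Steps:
T = -9/8 (T = -45/40 = -45*1/40 = -9/8 ≈ -1.1250)
(T + n(C))**2 = (-9/8 - 1)**2 = (-17/8)**2 = 289/64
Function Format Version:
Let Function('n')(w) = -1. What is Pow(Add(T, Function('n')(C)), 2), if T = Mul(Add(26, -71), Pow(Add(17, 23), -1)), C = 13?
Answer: Rational(289, 64) ≈ 4.5156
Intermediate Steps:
T = Rational(-9, 8) (T = Mul(-45, Pow(40, -1)) = Mul(-45, Rational(1, 40)) = Rational(-9, 8) ≈ -1.1250)
Pow(Add(T, Function('n')(C)), 2) = Pow(Add(Rational(-9, 8), -1), 2) = Pow(Rational(-17, 8), 2) = Rational(289, 64)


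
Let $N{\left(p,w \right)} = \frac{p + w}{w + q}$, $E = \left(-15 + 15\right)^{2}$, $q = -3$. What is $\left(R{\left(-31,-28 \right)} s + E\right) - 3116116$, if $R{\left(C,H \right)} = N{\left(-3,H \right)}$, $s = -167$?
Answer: $-3116283$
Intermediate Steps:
$E = 0$ ($E = 0^{2} = 0$)
$N{\left(p,w \right)} = \frac{p + w}{-3 + w}$ ($N{\left(p,w \right)} = \frac{p + w}{w - 3} = \frac{p + w}{-3 + w}$)
$R{\left(C,H \right)} = 1$ ($R{\left(C,H \right)} = \frac{-3 + H}{-3 + H} = 1$)
$\left(R{\left(-31,-28 \right)} s + E\right) - 3116116 = \left(1 \left(-167\right) + 0\right) - 3116116 = \left(-167 + 0\right) - 3116116 = -167 - 3116116 = -3116283$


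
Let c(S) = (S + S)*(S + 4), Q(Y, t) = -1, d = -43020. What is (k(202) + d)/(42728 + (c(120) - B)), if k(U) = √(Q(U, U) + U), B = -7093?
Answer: -14340/26527 + √201/79581 ≈ -0.54040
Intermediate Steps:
c(S) = 2*S*(4 + S) (c(S) = (2*S)*(4 + S) = 2*S*(4 + S))
k(U) = √(-1 + U)
(k(202) + d)/(42728 + (c(120) - B)) = (√(-1 + 202) - 43020)/(42728 + (2*120*(4 + 120) - 1*(-7093))) = (√201 - 43020)/(42728 + (2*120*124 + 7093)) = (-43020 + √201)/(42728 + (29760 + 7093)) = (-43020 + √201)/(42728 + 36853) = (-43020 + √201)/79581 = (-43020 + √201)*(1/79581) = -14340/26527 + √201/79581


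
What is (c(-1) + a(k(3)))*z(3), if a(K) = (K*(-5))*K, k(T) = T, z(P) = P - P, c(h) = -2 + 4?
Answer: 0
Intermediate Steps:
c(h) = 2
z(P) = 0
a(K) = -5*K**2 (a(K) = (-5*K)*K = -5*K**2)
(c(-1) + a(k(3)))*z(3) = (2 - 5*3**2)*0 = (2 - 5*9)*0 = (2 - 45)*0 = -43*0 = 0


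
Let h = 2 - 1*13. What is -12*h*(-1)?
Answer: -132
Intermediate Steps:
h = -11 (h = 2 - 13 = -11)
-12*h*(-1) = -12*(-11)*(-1) = 132*(-1) = -132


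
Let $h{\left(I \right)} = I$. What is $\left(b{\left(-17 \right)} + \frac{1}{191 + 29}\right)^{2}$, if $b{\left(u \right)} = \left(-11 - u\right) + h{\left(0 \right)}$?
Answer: $\frac{1745041}{48400} \approx 36.055$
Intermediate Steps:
$b{\left(u \right)} = -11 - u$ ($b{\left(u \right)} = \left(-11 - u\right) + 0 = -11 - u$)
$\left(b{\left(-17 \right)} + \frac{1}{191 + 29}\right)^{2} = \left(\left(-11 - -17\right) + \frac{1}{191 + 29}\right)^{2} = \left(\left(-11 + 17\right) + \frac{1}{220}\right)^{2} = \left(6 + \frac{1}{220}\right)^{2} = \left(\frac{1321}{220}\right)^{2} = \frac{1745041}{48400}$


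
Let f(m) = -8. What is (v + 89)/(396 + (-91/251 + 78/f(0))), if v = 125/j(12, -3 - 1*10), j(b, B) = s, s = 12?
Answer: 299443/1162293 ≈ 0.25763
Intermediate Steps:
j(b, B) = 12
v = 125/12 ≈ 10.417
(v + 89)/(396 + (-91/251 + 78/f(0))) = (125/12 + 89)/(396 + (-91/251 + 78/(-8))) = 1193/(12*(396 + (-91*1/251 + 78*(-⅛)))) = 1193/(12*(396 + (-91/251 - 39/4))) = 1193/(12*(396 - 10153/1004)) = 1193/(12*(387431/1004)) = (1193/12)*(1004/387431) = 299443/1162293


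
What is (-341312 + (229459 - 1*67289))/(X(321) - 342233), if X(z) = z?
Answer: 89571/170956 ≈ 0.52394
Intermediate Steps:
(-341312 + (229459 - 1*67289))/(X(321) - 342233) = (-341312 + (229459 - 1*67289))/(321 - 342233) = (-341312 + (229459 - 67289))/(-341912) = (-341312 + 162170)*(-1/341912) = -179142*(-1/341912) = 89571/170956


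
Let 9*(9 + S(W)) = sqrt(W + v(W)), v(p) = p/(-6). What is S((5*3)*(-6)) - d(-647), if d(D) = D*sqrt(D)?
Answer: -9 + 647*I*sqrt(647) + 5*I*sqrt(3)/9 ≈ -9.0 + 16458.0*I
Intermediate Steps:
d(D) = D**(3/2)
v(p) = -p/6 (v(p) = p*(-1/6) = -p/6)
S(W) = -9 + sqrt(30)*sqrt(W)/54 (S(W) = -9 + sqrt(W - W/6)/9 = -9 + sqrt(5*W/6)/9 = -9 + (sqrt(30)*sqrt(W)/6)/9 = -9 + sqrt(30)*sqrt(W)/54)
S((5*3)*(-6)) - d(-647) = (-9 + sqrt(30)*sqrt((5*3)*(-6))/54) - (-647)**(3/2) = (-9 + sqrt(30)*sqrt(15*(-6))/54) - (-647)*I*sqrt(647) = (-9 + sqrt(30)*sqrt(-90)/54) + 647*I*sqrt(647) = (-9 + sqrt(30)*(3*I*sqrt(10))/54) + 647*I*sqrt(647) = (-9 + 5*I*sqrt(3)/9) + 647*I*sqrt(647) = -9 + 647*I*sqrt(647) + 5*I*sqrt(3)/9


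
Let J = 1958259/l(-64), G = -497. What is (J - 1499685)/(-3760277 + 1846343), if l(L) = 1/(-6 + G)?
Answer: 3498241/6787 ≈ 515.43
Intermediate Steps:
l(L) = -1/503 (l(L) = 1/(-6 - 497) = 1/(-503) = -1/503)
J = -985004277 (J = 1958259/(-1/503) = 1958259*(-503) = -985004277)
(J - 1499685)/(-3760277 + 1846343) = (-985004277 - 1499685)/(-3760277 + 1846343) = -986503962/(-1913934) = -986503962*(-1/1913934) = 3498241/6787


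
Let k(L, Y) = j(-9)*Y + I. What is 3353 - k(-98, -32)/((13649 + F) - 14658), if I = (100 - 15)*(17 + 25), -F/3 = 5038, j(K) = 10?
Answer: 54063669/16123 ≈ 3353.2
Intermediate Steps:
F = -15114 (F = -3*5038 = -15114)
I = 3570 (I = 85*42 = 3570)
k(L, Y) = 3570 + 10*Y (k(L, Y) = 10*Y + 3570 = 3570 + 10*Y)
3353 - k(-98, -32)/((13649 + F) - 14658) = 3353 - (3570 + 10*(-32))/((13649 - 15114) - 14658) = 3353 - (3570 - 320)/(-1465 - 14658) = 3353 - 3250/(-16123) = 3353 - 3250*(-1)/16123 = 3353 - 1*(-3250/16123) = 3353 + 3250/16123 = 54063669/16123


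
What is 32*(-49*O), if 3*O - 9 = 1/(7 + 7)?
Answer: -14224/3 ≈ -4741.3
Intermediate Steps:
O = 127/42 (O = 3 + 1/(3*(7 + 7)) = 3 + (⅓)/14 = 3 + (⅓)*(1/14) = 3 + 1/42 = 127/42 ≈ 3.0238)
32*(-49*O) = 32*(-49*127/42) = 32*(-889/6) = -14224/3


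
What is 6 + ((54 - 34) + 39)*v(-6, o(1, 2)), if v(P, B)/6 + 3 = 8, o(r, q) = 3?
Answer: 1776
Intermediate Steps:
v(P, B) = 30 (v(P, B) = -18 + 6*8 = -18 + 48 = 30)
6 + ((54 - 34) + 39)*v(-6, o(1, 2)) = 6 + ((54 - 34) + 39)*30 = 6 + (20 + 39)*30 = 6 + 59*30 = 6 + 1770 = 1776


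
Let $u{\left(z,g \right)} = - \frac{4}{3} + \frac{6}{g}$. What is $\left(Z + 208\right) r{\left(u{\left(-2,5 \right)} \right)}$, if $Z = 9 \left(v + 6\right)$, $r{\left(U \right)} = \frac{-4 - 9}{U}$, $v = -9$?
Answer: $\frac{35295}{2} \approx 17648.0$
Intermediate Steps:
$u{\left(z,g \right)} = - \frac{4}{3} + \frac{6}{g}$ ($u{\left(z,g \right)} = \left(-4\right) \frac{1}{3} + \frac{6}{g} = - \frac{4}{3} + \frac{6}{g}$)
$r{\left(U \right)} = - \frac{13}{U}$ ($r{\left(U \right)} = \frac{-4 - 9}{U} = - \frac{13}{U}$)
$Z = -27$ ($Z = 9 \left(-9 + 6\right) = 9 \left(-3\right) = -27$)
$\left(Z + 208\right) r{\left(u{\left(-2,5 \right)} \right)} = \left(-27 + 208\right) \left(- \frac{13}{- \frac{4}{3} + \frac{6}{5}}\right) = 181 \left(- \frac{13}{- \frac{4}{3} + 6 \cdot \frac{1}{5}}\right) = 181 \left(- \frac{13}{- \frac{4}{3} + \frac{6}{5}}\right) = 181 \left(- \frac{13}{- \frac{2}{15}}\right) = 181 \left(\left(-13\right) \left(- \frac{15}{2}\right)\right) = 181 \cdot \frac{195}{2} = \frac{35295}{2}$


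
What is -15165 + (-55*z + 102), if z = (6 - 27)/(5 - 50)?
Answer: -45266/3 ≈ -15089.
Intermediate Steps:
z = 7/15 (z = -21/(-45) = -21*(-1/45) = 7/15 ≈ 0.46667)
-15165 + (-55*z + 102) = -15165 + (-55*7/15 + 102) = -15165 + (-77/3 + 102) = -15165 + 229/3 = -45266/3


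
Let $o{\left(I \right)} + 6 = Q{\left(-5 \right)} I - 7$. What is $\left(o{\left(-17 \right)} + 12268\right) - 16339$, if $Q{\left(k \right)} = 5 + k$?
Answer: $-4084$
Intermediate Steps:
$o{\left(I \right)} = -13$ ($o{\left(I \right)} = -6 + \left(\left(5 - 5\right) I - 7\right) = -6 - \left(7 + 0 I\right) = -6 + \left(0 - 7\right) = -6 - 7 = -13$)
$\left(o{\left(-17 \right)} + 12268\right) - 16339 = \left(-13 + 12268\right) - 16339 = 12255 - 16339 = -4084$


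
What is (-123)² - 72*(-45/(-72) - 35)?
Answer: 17604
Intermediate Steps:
(-123)² - 72*(-45/(-72) - 35) = 15129 - 72*(-45*(-1/72) - 35) = 15129 - 72*(5/8 - 35) = 15129 - 72*(-275/8) = 15129 + 2475 = 17604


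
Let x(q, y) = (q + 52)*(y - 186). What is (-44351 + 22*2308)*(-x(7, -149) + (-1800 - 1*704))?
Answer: 110901925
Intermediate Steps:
x(q, y) = (-186 + y)*(52 + q) (x(q, y) = (52 + q)*(-186 + y) = (-186 + y)*(52 + q))
(-44351 + 22*2308)*(-x(7, -149) + (-1800 - 1*704)) = (-44351 + 22*2308)*(-(-9672 - 186*7 + 52*(-149) + 7*(-149)) + (-1800 - 1*704)) = (-44351 + 50776)*(-(-9672 - 1302 - 7748 - 1043) + (-1800 - 704)) = 6425*(-1*(-19765) - 2504) = 6425*(19765 - 2504) = 6425*17261 = 110901925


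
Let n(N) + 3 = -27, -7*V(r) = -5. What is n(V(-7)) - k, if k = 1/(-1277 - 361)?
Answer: -49139/1638 ≈ -29.999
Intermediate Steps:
k = -1/1638 (k = 1/(-1638) = -1/1638 ≈ -0.00061050)
V(r) = 5/7 (V(r) = -⅐*(-5) = 5/7)
n(N) = -30 (n(N) = -3 - 27 = -30)
n(V(-7)) - k = -30 - 1*(-1/1638) = -30 + 1/1638 = -49139/1638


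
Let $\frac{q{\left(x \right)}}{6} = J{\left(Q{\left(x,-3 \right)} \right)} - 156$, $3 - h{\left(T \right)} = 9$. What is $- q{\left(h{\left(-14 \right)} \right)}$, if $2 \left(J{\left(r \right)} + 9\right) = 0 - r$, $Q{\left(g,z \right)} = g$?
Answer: $972$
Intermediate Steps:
$h{\left(T \right)} = -6$ ($h{\left(T \right)} = 3 - 9 = -6$)
$J{\left(r \right)} = -9 - \frac{r}{2}$ ($J{\left(r \right)} = -9 + \frac{0 - r}{2} = -9 + \frac{\left(-1\right) r}{2} = -9 - \frac{r}{2}$)
$q{\left(x \right)} = -990 - 3 x$ ($q{\left(x \right)} = 6 \left(\left(-9 - \frac{x}{2}\right) - 156\right) = 6 \left(-165 - \frac{x}{2}\right) = -990 - 3 x$)
$- q{\left(h{\left(-14 \right)} \right)} = - (-990 - -18) = - (-990 + 18) = \left(-1\right) \left(-972\right) = 972$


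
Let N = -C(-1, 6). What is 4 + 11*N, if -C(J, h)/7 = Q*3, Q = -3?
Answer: -689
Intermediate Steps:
C(J, h) = 63 (C(J, h) = -(-21)*3 = -7*(-9) = 63)
N = -63 (N = -1*63 = -63)
4 + 11*N = 4 + 11*(-63) = 4 - 693 = -689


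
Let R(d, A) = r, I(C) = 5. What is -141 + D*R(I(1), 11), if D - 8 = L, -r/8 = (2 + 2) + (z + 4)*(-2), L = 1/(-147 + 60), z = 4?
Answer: 18151/29 ≈ 625.90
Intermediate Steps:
L = -1/87 (L = 1/(-87) = -1/87 ≈ -0.011494)
r = 96 (r = -8*((2 + 2) + (4 + 4)*(-2)) = -8*(4 + 8*(-2)) = -8*(4 - 16) = -8*(-12) = 96)
R(d, A) = 96
D = 695/87 (D = 8 - 1/87 = 695/87 ≈ 7.9885)
-141 + D*R(I(1), 11) = -141 + (695/87)*96 = -141 + 22240/29 = 18151/29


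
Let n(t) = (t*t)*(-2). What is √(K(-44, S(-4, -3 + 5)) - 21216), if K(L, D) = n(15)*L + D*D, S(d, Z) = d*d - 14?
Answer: 2*I*√353 ≈ 37.577*I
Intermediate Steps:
n(t) = -2*t² (n(t) = t²*(-2) = -2*t²)
S(d, Z) = -14 + d² (S(d, Z) = d² - 14 = -14 + d²)
K(L, D) = D² - 450*L (K(L, D) = (-2*15²)*L + D*D = (-2*225)*L + D² = -450*L + D² = D² - 450*L)
√(K(-44, S(-4, -3 + 5)) - 21216) = √(((-14 + (-4)²)² - 450*(-44)) - 21216) = √(((-14 + 16)² + 19800) - 21216) = √((2² + 19800) - 21216) = √((4 + 19800) - 21216) = √(19804 - 21216) = √(-1412) = 2*I*√353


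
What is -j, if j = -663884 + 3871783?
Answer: -3207899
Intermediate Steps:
j = 3207899
-j = -1*3207899 = -3207899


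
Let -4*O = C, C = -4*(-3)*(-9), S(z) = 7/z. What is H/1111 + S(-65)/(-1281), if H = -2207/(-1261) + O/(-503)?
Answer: 1038814511/644789897895 ≈ 0.0016111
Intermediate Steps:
C = -108 (C = 12*(-9) = -108)
O = 27 (O = -¼*(-108) = 27)
H = 1076074/634283 (H = -2207/(-1261) + 27/(-503) = -2207*(-1/1261) + 27*(-1/503) = 2207/1261 - 27/503 = 1076074/634283 ≈ 1.6965)
H/1111 + S(-65)/(-1281) = (1076074/634283)/1111 + (7/(-65))/(-1281) = (1076074/634283)*(1/1111) + (7*(-1/65))*(-1/1281) = 1076074/704688413 - 7/65*(-1/1281) = 1076074/704688413 + 1/11895 = 1038814511/644789897895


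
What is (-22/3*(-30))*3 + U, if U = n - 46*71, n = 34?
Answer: -2572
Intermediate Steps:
U = -3232 (U = 34 - 46*71 = 34 - 3266 = -3232)
(-22/3*(-30))*3 + U = (-22/3*(-30))*3 - 3232 = (-22*⅓*(-30))*3 - 3232 = -22/3*(-30)*3 - 3232 = 220*3 - 3232 = 660 - 3232 = -2572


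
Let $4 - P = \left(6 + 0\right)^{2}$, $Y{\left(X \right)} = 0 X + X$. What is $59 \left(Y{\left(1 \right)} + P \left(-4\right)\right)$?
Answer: $7611$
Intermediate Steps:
$Y{\left(X \right)} = X$ ($Y{\left(X \right)} = 0 + X = X$)
$P = -32$ ($P = 4 - \left(6 + 0\right)^{2} = 4 - 6^{2} = 4 - 36 = -32$)
$59 \left(Y{\left(1 \right)} + P \left(-4\right)\right) = 59 \left(1 - -128\right) = 59 \left(1 + 128\right) = 59 \cdot 129 = 7611$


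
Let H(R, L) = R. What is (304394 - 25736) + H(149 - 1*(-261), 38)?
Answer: 279068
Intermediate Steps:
(304394 - 25736) + H(149 - 1*(-261), 38) = (304394 - 25736) + (149 - 1*(-261)) = 278658 + (149 + 261) = 278658 + 410 = 279068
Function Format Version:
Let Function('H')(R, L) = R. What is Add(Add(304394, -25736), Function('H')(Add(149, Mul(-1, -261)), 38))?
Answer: 279068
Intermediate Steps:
Add(Add(304394, -25736), Function('H')(Add(149, Mul(-1, -261)), 38)) = Add(Add(304394, -25736), Add(149, Mul(-1, -261))) = Add(278658, Add(149, 261)) = Add(278658, 410) = 279068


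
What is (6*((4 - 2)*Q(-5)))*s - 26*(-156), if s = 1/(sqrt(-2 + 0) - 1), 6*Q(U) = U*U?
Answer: 2*(2003*I + 2028*sqrt(2))/(I + sqrt(2)) ≈ 4039.3 - 23.57*I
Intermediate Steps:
Q(U) = U**2/6 (Q(U) = (U*U)/6 = U**2/6)
s = 1/(-1 + I*sqrt(2)) (s = 1/(sqrt(-2) - 1) = 1/(I*sqrt(2) - 1) = 1/(-1 + I*sqrt(2)) ≈ -0.33333 - 0.4714*I)
(6*((4 - 2)*Q(-5)))*s - 26*(-156) = (6*((4 - 2)*((1/6)*(-5)**2)))*(-I/(I + sqrt(2))) - 26*(-156) = (6*(2*((1/6)*25)))*(-I/(I + sqrt(2))) + 4056 = (6*(2*(25/6)))*(-I/(I + sqrt(2))) + 4056 = (6*(25/3))*(-I/(I + sqrt(2))) + 4056 = 50*(-I/(I + sqrt(2))) + 4056 = -50*I/(I + sqrt(2)) + 4056 = 4056 - 50*I/(I + sqrt(2))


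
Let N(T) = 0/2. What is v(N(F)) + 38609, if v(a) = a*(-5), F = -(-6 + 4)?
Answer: 38609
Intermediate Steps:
F = 2 (F = -1*(-2) = 2)
N(T) = 0 (N(T) = 0*(1/2) = 0)
v(a) = -5*a
v(N(F)) + 38609 = -5*0 + 38609 = 0 + 38609 = 38609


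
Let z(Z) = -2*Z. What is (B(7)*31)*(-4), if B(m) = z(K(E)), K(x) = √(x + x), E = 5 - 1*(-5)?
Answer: 496*√5 ≈ 1109.1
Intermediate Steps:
E = 10 (E = 5 + 5 = 10)
K(x) = √2*√x (K(x) = √(2*x) = √2*√x)
B(m) = -4*√5 (B(m) = -2*√2*√10 = -4*√5)
(B(7)*31)*(-4) = (-4*√5*31)*(-4) = -124*√5*(-4) = 496*√5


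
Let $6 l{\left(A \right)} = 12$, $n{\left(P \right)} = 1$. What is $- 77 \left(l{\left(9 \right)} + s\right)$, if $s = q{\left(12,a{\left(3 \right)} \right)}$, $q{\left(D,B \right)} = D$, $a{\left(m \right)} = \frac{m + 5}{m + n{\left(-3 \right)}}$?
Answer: $-1078$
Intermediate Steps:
$a{\left(m \right)} = \frac{5 + m}{1 + m}$ ($a{\left(m \right)} = \frac{m + 5}{m + 1} = \frac{5 + m}{1 + m}$)
$l{\left(A \right)} = 2$ ($l{\left(A \right)} = \frac{1}{6} \cdot 12 = 2$)
$s = 12$
$- 77 \left(l{\left(9 \right)} + s\right) = - 77 \left(2 + 12\right) = \left(-77\right) 14 = -1078$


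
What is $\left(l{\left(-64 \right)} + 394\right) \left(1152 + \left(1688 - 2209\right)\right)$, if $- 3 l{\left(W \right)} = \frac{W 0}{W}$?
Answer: $248614$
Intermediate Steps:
$l{\left(W \right)} = 0$ ($l{\left(W \right)} = - \frac{W 0 \frac{1}{W}}{3} = - \frac{0 \frac{1}{W}}{3} = \left(- \frac{1}{3}\right) 0 = 0$)
$\left(l{\left(-64 \right)} + 394\right) \left(1152 + \left(1688 - 2209\right)\right) = \left(0 + 394\right) \left(1152 + \left(1688 - 2209\right)\right) = 394 \left(1152 - 521\right) = 394 \cdot 631 = 248614$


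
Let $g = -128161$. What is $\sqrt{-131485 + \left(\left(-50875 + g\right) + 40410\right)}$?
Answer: $i \sqrt{270111} \approx 519.72 i$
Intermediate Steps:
$\sqrt{-131485 + \left(\left(-50875 + g\right) + 40410\right)} = \sqrt{-131485 + \left(\left(-50875 - 128161\right) + 40410\right)} = \sqrt{-131485 + \left(-179036 + 40410\right)} = \sqrt{-131485 - 138626} = \sqrt{-270111} = i \sqrt{270111}$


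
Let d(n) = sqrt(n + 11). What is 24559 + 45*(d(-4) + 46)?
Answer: 26629 + 45*sqrt(7) ≈ 26748.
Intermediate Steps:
d(n) = sqrt(11 + n)
24559 + 45*(d(-4) + 46) = 24559 + 45*(sqrt(11 - 4) + 46) = 24559 + 45*(sqrt(7) + 46) = 24559 + 45*(46 + sqrt(7)) = 24559 + (2070 + 45*sqrt(7)) = 26629 + 45*sqrt(7)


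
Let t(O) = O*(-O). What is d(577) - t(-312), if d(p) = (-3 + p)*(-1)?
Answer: 96770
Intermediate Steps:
d(p) = 3 - p
t(O) = -O**2
d(577) - t(-312) = (3 - 1*577) - (-1)*(-312)**2 = (3 - 577) - (-1)*97344 = -574 - 1*(-97344) = -574 + 97344 = 96770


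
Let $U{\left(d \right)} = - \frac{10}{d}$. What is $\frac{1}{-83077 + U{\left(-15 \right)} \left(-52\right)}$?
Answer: $- \frac{3}{249335} \approx -1.2032 \cdot 10^{-5}$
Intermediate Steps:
$\frac{1}{-83077 + U{\left(-15 \right)} \left(-52\right)} = \frac{1}{-83077 + - \frac{10}{-15} \left(-52\right)} = \frac{1}{-83077 + \left(-10\right) \left(- \frac{1}{15}\right) \left(-52\right)} = \frac{1}{-83077 + \frac{2}{3} \left(-52\right)} = \frac{1}{-83077 - \frac{104}{3}} = \frac{1}{- \frac{249335}{3}} = - \frac{3}{249335}$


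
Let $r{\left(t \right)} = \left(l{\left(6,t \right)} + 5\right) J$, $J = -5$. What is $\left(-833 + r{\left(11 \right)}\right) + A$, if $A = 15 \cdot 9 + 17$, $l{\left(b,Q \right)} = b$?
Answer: $-736$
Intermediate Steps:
$A = 152$ ($A = 135 + 17 = 152$)
$r{\left(t \right)} = -55$ ($r{\left(t \right)} = \left(6 + 5\right) \left(-5\right) = 11 \left(-5\right) = -55$)
$\left(-833 + r{\left(11 \right)}\right) + A = \left(-833 - 55\right) + 152 = -888 + 152 = -736$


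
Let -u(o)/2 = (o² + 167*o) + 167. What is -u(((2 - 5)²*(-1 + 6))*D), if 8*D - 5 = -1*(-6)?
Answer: 917033/32 ≈ 28657.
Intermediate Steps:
D = 11/8 (D = 5/8 + (-1*(-6))/8 = 5/8 + (⅛)*6 = 5/8 + ¾ = 11/8 ≈ 1.3750)
u(o) = -334 - 334*o - 2*o² (u(o) = -2*((o² + 167*o) + 167) = -2*(167 + o² + 167*o) = -334 - 334*o - 2*o²)
-u(((2 - 5)²*(-1 + 6))*D) = -(-334 - 334*(2 - 5)²*(-1 + 6)*11/8 - 2*121*(-1 + 6)²*(2 - 5)⁴/64) = -(-334 - 334*(-3)²*5*11/8 - 2*(((-3)²*5)*(11/8))²) = -(-334 - 334*9*5*11/8 - 2*((9*5)*(11/8))²) = -(-334 - 15030*11/8 - 2*(45*(11/8))²) = -(-334 - 334*495/8 - 2*(495/8)²) = -(-334 - 82665/4 - 2*245025/64) = -(-334 - 82665/4 - 245025/32) = -1*(-917033/32) = 917033/32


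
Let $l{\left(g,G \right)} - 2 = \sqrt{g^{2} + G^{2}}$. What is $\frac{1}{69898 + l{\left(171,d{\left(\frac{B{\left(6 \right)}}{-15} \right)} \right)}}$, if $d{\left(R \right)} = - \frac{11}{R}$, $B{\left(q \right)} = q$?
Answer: $\frac{279600}{19543920011} - \frac{2 \sqrt{119989}}{19543920011} \approx 1.4271 \cdot 10^{-5}$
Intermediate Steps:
$l{\left(g,G \right)} = 2 + \sqrt{G^{2} + g^{2}}$ ($l{\left(g,G \right)} = 2 + \sqrt{g^{2} + G^{2}} = 2 + \sqrt{G^{2} + g^{2}}$)
$\frac{1}{69898 + l{\left(171,d{\left(\frac{B{\left(6 \right)}}{-15} \right)} \right)}} = \frac{1}{69898 + \left(2 + \sqrt{\left(- \frac{11}{6 \frac{1}{-15}}\right)^{2} + 171^{2}}\right)} = \frac{1}{69898 + \left(2 + \sqrt{\left(- \frac{11}{6 \left(- \frac{1}{15}\right)}\right)^{2} + 29241}\right)} = \frac{1}{69898 + \left(2 + \sqrt{\left(- \frac{11}{- \frac{2}{5}}\right)^{2} + 29241}\right)} = \frac{1}{69898 + \left(2 + \sqrt{\left(\left(-11\right) \left(- \frac{5}{2}\right)\right)^{2} + 29241}\right)} = \frac{1}{69898 + \left(2 + \sqrt{\left(\frac{55}{2}\right)^{2} + 29241}\right)} = \frac{1}{69898 + \left(2 + \sqrt{\frac{3025}{4} + 29241}\right)} = \frac{1}{69898 + \left(2 + \sqrt{\frac{119989}{4}}\right)} = \frac{1}{69898 + \left(2 + \frac{\sqrt{119989}}{2}\right)} = \frac{1}{69900 + \frac{\sqrt{119989}}{2}}$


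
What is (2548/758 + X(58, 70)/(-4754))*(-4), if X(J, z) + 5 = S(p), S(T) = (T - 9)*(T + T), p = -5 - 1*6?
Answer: -11783462/900883 ≈ -13.080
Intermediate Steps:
p = -11 (p = -5 - 6 = -11)
S(T) = 2*T*(-9 + T) (S(T) = (-9 + T)*(2*T) = 2*T*(-9 + T))
X(J, z) = 435 (X(J, z) = -5 + 2*(-11)*(-9 - 11) = -5 + 2*(-11)*(-20) = -5 + 440 = 435)
(2548/758 + X(58, 70)/(-4754))*(-4) = (2548/758 + 435/(-4754))*(-4) = (2548*(1/758) + 435*(-1/4754))*(-4) = (1274/379 - 435/4754)*(-4) = (5891731/1801766)*(-4) = -11783462/900883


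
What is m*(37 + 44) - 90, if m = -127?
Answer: -10377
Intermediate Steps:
m*(37 + 44) - 90 = -127*(37 + 44) - 90 = -127*81 - 90 = -10287 - 90 = -10377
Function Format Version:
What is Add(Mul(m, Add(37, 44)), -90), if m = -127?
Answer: -10377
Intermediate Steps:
Add(Mul(m, Add(37, 44)), -90) = Add(Mul(-127, Add(37, 44)), -90) = Add(Mul(-127, 81), -90) = Add(-10287, -90) = -10377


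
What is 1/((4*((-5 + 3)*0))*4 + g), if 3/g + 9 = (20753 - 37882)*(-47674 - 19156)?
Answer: 1144731061/3 ≈ 3.8158e+8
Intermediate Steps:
g = 3/1144731061 (g = 3/(-9 + (20753 - 37882)*(-47674 - 19156)) = 3/(-9 - 17129*(-66830)) = 3/(-9 + 1144731070) = 3/1144731061 ≈ 2.6207e-9)
1/((4*((-5 + 3)*0))*4 + g) = 1/((4*((-5 + 3)*0))*4 + 3/1144731061) = 1/((4*(-2*0))*4 + 3/1144731061) = 1/((4*0)*4 + 3/1144731061) = 1/(0*4 + 3/1144731061) = 1/(0 + 3/1144731061) = 1/(3/1144731061) = 1144731061/3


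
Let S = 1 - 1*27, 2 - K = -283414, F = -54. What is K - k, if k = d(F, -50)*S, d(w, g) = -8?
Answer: 283208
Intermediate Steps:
K = 283416 (K = 2 - 1*(-283414) = 2 + 283414 = 283416)
S = -26 (S = 1 - 27 = -26)
k = 208 (k = -8*(-26) = 208)
K - k = 283416 - 1*208 = 283416 - 208 = 283208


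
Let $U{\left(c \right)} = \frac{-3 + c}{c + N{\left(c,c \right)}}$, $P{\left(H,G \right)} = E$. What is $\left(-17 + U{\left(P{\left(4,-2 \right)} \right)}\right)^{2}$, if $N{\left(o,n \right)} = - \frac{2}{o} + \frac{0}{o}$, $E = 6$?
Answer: $\frac{78400}{289} \approx 271.28$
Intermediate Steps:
$P{\left(H,G \right)} = 6$
$N{\left(o,n \right)} = - \frac{2}{o}$ ($N{\left(o,n \right)} = - \frac{2}{o} + 0 = - \frac{2}{o}$)
$U{\left(c \right)} = \frac{-3 + c}{c - \frac{2}{c}}$
$\left(-17 + U{\left(P{\left(4,-2 \right)} \right)}\right)^{2} = \left(-17 + \frac{6 \left(-3 + 6\right)}{-2 + 6^{2}}\right)^{2} = \left(-17 + 6 \frac{1}{-2 + 36} \cdot 3\right)^{2} = \left(-17 + 6 \cdot \frac{1}{34} \cdot 3\right)^{2} = \left(-17 + \frac{9}{17}\right)^{2} = \left(- \frac{280}{17}\right)^{2} = \frac{78400}{289}$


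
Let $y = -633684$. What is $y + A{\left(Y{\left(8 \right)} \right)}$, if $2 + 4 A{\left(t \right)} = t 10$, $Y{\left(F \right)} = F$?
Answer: $- \frac{1267329}{2} \approx -6.3366 \cdot 10^{5}$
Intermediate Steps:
$A{\left(t \right)} = - \frac{1}{2} + \frac{5 t}{2}$ ($A{\left(t \right)} = - \frac{1}{2} + \frac{t 10}{4} = - \frac{1}{2} + \frac{10 t}{4} = - \frac{1}{2} + \frac{5 t}{2}$)
$y + A{\left(Y{\left(8 \right)} \right)} = -633684 + \left(- \frac{1}{2} + \frac{5}{2} \cdot 8\right) = -633684 + \left(- \frac{1}{2} + 20\right) = -633684 + \frac{39}{2} = - \frac{1267329}{2}$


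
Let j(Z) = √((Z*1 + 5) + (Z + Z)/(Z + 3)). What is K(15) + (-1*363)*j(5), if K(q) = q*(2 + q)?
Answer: 255 - 1089*√5/2 ≈ -962.54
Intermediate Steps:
j(Z) = √(5 + Z + 2*Z/(3 + Z)) (j(Z) = √((Z + 5) + (2*Z)/(3 + Z)) = √((5 + Z) + 2*Z/(3 + Z)) = √(5 + Z + 2*Z/(3 + Z)))
K(15) + (-1*363)*j(5) = 15*(2 + 15) + (-1*363)*√((15 + 5² + 10*5)/(3 + 5)) = 15*17 - 363*√2*√(15 + 25 + 50)/4 = 255 - 363*3*√5/2 = 255 - 1089*√5/2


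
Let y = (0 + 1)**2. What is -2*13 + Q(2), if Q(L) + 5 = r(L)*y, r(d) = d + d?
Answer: -27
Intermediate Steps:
r(d) = 2*d
y = 1 (y = 1**2 = 1)
Q(L) = -5 + 2*L (Q(L) = -5 + (2*L)*1 = -5 + 2*L)
-2*13 + Q(2) = -2*13 + (-5 + 2*2) = -26 + (-5 + 4) = -26 - 1 = -27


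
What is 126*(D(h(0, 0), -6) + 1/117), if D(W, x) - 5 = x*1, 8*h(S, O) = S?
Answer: -1624/13 ≈ -124.92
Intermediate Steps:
h(S, O) = S/8
D(W, x) = 5 + x (D(W, x) = 5 + x*1 = 5 + x)
126*(D(h(0, 0), -6) + 1/117) = 126*((5 - 6) + 1/117) = 126*(-1 + 1/117) = 126*(-116/117) = -1624/13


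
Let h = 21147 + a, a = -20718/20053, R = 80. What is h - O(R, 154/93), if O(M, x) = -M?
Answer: 425644313/20053 ≈ 21226.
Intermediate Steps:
a = -20718/20053 (a = -20718*1/20053 = -20718/20053 ≈ -1.0332)
h = 424040073/20053 (h = 21147 - 20718/20053 = 424040073/20053 ≈ 21146.)
h - O(R, 154/93) = 424040073/20053 - (-1)*80 = 424040073/20053 - 1*(-80) = 424040073/20053 + 80 = 425644313/20053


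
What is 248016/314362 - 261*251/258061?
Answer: 21704543997/40562286041 ≈ 0.53509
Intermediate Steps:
248016/314362 - 261*251/258061 = 248016*(1/314362) - 65511*1/258061 = 124008/157181 - 65511/258061 = 21704543997/40562286041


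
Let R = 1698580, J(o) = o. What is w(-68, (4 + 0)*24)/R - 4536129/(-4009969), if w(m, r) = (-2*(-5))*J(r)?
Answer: 385441378353/340562657201 ≈ 1.1318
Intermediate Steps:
w(m, r) = 10*r (w(m, r) = (-2*(-5))*r = 10*r)
w(-68, (4 + 0)*24)/R - 4536129/(-4009969) = (10*((4 + 0)*24))/1698580 - 4536129/(-4009969) = (10*(4*24))*(1/1698580) - 4536129*(-1/4009969) = (10*96)*(1/1698580) + 4536129/4009969 = 960*(1/1698580) + 4536129/4009969 = 48/84929 + 4536129/4009969 = 385441378353/340562657201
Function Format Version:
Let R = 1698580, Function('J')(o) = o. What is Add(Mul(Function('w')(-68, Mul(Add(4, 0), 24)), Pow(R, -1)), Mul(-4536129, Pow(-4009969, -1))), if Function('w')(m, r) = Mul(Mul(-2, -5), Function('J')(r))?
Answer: Rational(385441378353, 340562657201) ≈ 1.1318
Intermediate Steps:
Function('w')(m, r) = Mul(10, r) (Function('w')(m, r) = Mul(Mul(-2, -5), r) = Mul(10, r))
Add(Mul(Function('w')(-68, Mul(Add(4, 0), 24)), Pow(R, -1)), Mul(-4536129, Pow(-4009969, -1))) = Add(Mul(Mul(10, Mul(Add(4, 0), 24)), Pow(1698580, -1)), Mul(-4536129, Pow(-4009969, -1))) = Add(Mul(Mul(10, Mul(4, 24)), Rational(1, 1698580)), Mul(-4536129, Rational(-1, 4009969))) = Add(Mul(Mul(10, 96), Rational(1, 1698580)), Rational(4536129, 4009969)) = Add(Mul(960, Rational(1, 1698580)), Rational(4536129, 4009969)) = Add(Rational(48, 84929), Rational(4536129, 4009969)) = Rational(385441378353, 340562657201)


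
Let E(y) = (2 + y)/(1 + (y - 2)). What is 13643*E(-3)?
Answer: 13643/4 ≈ 3410.8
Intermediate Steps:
E(y) = (2 + y)/(-1 + y) (E(y) = (2 + y)/(1 + (-2 + y)) = (2 + y)/(-1 + y))
13643*E(-3) = 13643*((2 - 3)/(-1 - 3)) = 13643*(-1/(-4)) = 13643*(-¼*(-1)) = 13643*(¼) = 13643/4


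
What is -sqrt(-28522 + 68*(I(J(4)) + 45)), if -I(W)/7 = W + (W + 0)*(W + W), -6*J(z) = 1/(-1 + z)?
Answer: -I*sqrt(2060518)/9 ≈ -159.49*I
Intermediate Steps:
J(z) = -1/(6*(-1 + z))
I(W) = -14*W**2 - 7*W (I(W) = -7*(W + (W + 0)*(W + W)) = -7*(W + W*(2*W)) = -7*(W + 2*W**2) = -14*W**2 - 7*W)
-sqrt(-28522 + 68*(I(J(4)) + 45)) = -sqrt(-28522 + 68*(-7*(-1/(-6 + 6*4))*(1 + 2*(-1/(-6 + 6*4))) + 45)) = -sqrt(-28522 + 68*(-7*(-1/(-6 + 24))*(1 + 2*(-1/(-6 + 24))) + 45)) = -sqrt(-28522 + 68*(-7*(-1/18)*(1 + 2*(-1/18)) + 45)) = -sqrt(-28522 + 68*(-7*(-1/18)*(1 - 1/9) + 45)) = -sqrt(-28522 + 68*(-7*(-1/18)*8/9 + 45)) = -sqrt(-28522 + 68*(28/81 + 45)) = -sqrt(-28522 + 68*(3673/81)) = -sqrt(-28522 + 249764/81) = -sqrt(-2060518/81) = -I*sqrt(2060518)/9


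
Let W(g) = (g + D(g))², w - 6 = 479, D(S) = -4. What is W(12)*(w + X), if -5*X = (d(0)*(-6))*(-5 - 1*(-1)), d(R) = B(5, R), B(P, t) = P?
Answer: 29504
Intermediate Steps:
d(R) = 5
w = 485 (w = 6 + 479 = 485)
W(g) = (-4 + g)² (W(g) = (g - 4)² = (-4 + g)²)
X = -24 (X = -5*(-6)*(-5 - 1*(-1))/5 = -(-6)*(-5 + 1) = -(-6)*(-4) = -⅕*120 = -24)
W(12)*(w + X) = (-4 + 12)²*(485 - 24) = 8²*461 = 64*461 = 29504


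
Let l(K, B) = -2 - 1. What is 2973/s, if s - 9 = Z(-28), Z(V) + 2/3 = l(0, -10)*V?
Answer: 8919/277 ≈ 32.199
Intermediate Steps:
l(K, B) = -3
Z(V) = -⅔ - 3*V
s = 277/3 (s = 9 + (-⅔ - 3*(-28)) = 9 + (-⅔ + 84) = 9 + 250/3 = 277/3 ≈ 92.333)
2973/s = 2973/(277/3) = 2973*(3/277) = 8919/277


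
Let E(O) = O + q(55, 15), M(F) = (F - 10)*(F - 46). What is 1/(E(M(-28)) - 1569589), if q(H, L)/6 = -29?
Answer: -1/1566951 ≈ -6.3818e-7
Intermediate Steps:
M(F) = (-46 + F)*(-10 + F) (M(F) = (-10 + F)*(-46 + F) = (-46 + F)*(-10 + F))
q(H, L) = -174 (q(H, L) = 6*(-29) = -174)
E(O) = -174 + O (E(O) = O - 174 = -174 + O)
1/(E(M(-28)) - 1569589) = 1/((-174 + (460 + (-28)**2 - 56*(-28))) - 1569589) = 1/((-174 + (460 + 784 + 1568)) - 1569589) = 1/((-174 + 2812) - 1569589) = 1/(2638 - 1569589) = 1/(-1566951) = -1/1566951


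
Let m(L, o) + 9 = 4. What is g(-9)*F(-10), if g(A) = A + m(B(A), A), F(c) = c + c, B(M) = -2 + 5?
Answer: 280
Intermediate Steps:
B(M) = 3
m(L, o) = -5 (m(L, o) = -9 + 4 = -5)
F(c) = 2*c
g(A) = -5 + A (g(A) = A - 5 = -5 + A)
g(-9)*F(-10) = (-5 - 9)*(2*(-10)) = -14*(-20) = 280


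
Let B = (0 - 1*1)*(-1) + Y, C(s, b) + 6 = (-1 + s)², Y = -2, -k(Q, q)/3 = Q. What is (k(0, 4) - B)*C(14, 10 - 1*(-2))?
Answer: 163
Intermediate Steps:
k(Q, q) = -3*Q
C(s, b) = -6 + (-1 + s)²
B = -1 (B = (0 - 1*1)*(-1) - 2 = (0 - 1)*(-1) - 2 = -1*(-1) - 2 = 1 - 2 = -1)
(k(0, 4) - B)*C(14, 10 - 1*(-2)) = (-3*0 - 1*(-1))*(-6 + (-1 + 14)²) = (0 + 1)*(-6 + 13²) = 1*(-6 + 169) = 1*163 = 163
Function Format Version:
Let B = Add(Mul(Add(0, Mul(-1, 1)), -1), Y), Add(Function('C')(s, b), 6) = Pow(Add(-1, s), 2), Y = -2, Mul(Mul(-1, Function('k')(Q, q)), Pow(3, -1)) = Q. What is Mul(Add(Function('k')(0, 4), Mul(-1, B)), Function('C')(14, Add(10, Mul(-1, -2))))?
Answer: 163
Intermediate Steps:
Function('k')(Q, q) = Mul(-3, Q)
Function('C')(s, b) = Add(-6, Pow(Add(-1, s), 2))
B = -1 (B = Add(Mul(Add(0, Mul(-1, 1)), -1), -2) = Add(Mul(Add(0, -1), -1), -2) = Add(Mul(-1, -1), -2) = Add(1, -2) = -1)
Mul(Add(Function('k')(0, 4), Mul(-1, B)), Function('C')(14, Add(10, Mul(-1, -2)))) = Mul(Add(Mul(-3, 0), Mul(-1, -1)), Add(-6, Pow(Add(-1, 14), 2))) = Mul(Add(0, 1), Add(-6, Pow(13, 2))) = Mul(1, Add(-6, 169)) = Mul(1, 163) = 163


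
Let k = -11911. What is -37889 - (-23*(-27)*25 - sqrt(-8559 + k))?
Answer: -53414 + I*sqrt(20470) ≈ -53414.0 + 143.07*I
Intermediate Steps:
-37889 - (-23*(-27)*25 - sqrt(-8559 + k)) = -37889 - (-23*(-27)*25 - sqrt(-8559 - 11911)) = -37889 - (621*25 - sqrt(-20470)) = -37889 - (15525 - I*sqrt(20470)) = -37889 + (-15525 + I*sqrt(20470)) = -53414 + I*sqrt(20470)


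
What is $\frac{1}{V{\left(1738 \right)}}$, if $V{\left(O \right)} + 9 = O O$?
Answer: $\frac{1}{3020635} \approx 3.3106 \cdot 10^{-7}$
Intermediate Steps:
$V{\left(O \right)} = -9 + O^{2}$ ($V{\left(O \right)} = -9 + O O = -9 + O^{2}$)
$\frac{1}{V{\left(1738 \right)}} = \frac{1}{-9 + 1738^{2}} = \frac{1}{-9 + 3020644} = \frac{1}{3020635}$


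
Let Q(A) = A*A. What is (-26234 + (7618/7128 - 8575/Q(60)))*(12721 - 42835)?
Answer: 625719775625/792 ≈ 7.9005e+8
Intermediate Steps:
Q(A) = A²
(-26234 + (7618/7128 - 8575/Q(60)))*(12721 - 42835) = (-26234 + (7618/7128 - 8575/(60²)))*(12721 - 42835) = (-26234 + (7618*(1/7128) - 8575/3600))*(-30114) = (-26234 + (3809/3564 - 8575*1/3600))*(-30114) = (-26234 + (3809/3564 - 343/144))*(-30114) = (-26234 - 18721/14256)*(-30114) = -374010625/14256*(-30114) = 625719775625/792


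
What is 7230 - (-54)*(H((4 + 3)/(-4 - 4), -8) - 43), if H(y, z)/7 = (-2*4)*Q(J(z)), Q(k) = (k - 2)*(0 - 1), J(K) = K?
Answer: -25332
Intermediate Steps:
Q(k) = 2 - k (Q(k) = (-2 + k)*(-1) = 2 - k)
H(y, z) = -112 + 56*z (H(y, z) = 7*((-2*4)*(2 - z)) = 7*(-8*(2 - z)) = 7*(-16 + 8*z) = -112 + 56*z)
7230 - (-54)*(H((4 + 3)/(-4 - 4), -8) - 43) = 7230 - (-54)*((-112 + 56*(-8)) - 43) = 7230 - (-54)*((-112 - 448) - 43) = 7230 - (-54)*(-560 - 43) = 7230 - (-54)*(-603) = 7230 - 1*32562 = 7230 - 32562 = -25332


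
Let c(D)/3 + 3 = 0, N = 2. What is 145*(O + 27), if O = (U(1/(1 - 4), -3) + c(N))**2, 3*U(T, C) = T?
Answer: 1292095/81 ≈ 15952.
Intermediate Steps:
c(D) = -9 (c(D) = -9 + 3*0 = -9 + 0 = -9)
U(T, C) = T/3
O = 6724/81 (O = (1/(3*(1 - 4)) - 9)**2 = ((1/3)/(-3) - 9)**2 = ((1/3)*(-1/3) - 9)**2 = (-1/9 - 9)**2 = (-82/9)**2 = 6724/81 ≈ 83.012)
145*(O + 27) = 145*(6724/81 + 27) = 145*(8911/81) = 1292095/81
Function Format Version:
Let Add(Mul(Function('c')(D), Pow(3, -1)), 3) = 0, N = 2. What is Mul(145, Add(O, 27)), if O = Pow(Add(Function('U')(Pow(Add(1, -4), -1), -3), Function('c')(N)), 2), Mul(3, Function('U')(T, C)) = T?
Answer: Rational(1292095, 81) ≈ 15952.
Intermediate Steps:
Function('c')(D) = -9 (Function('c')(D) = Add(-9, Mul(3, 0)) = Add(-9, 0) = -9)
Function('U')(T, C) = Mul(Rational(1, 3), T)
O = Rational(6724, 81) (O = Pow(Add(Mul(Rational(1, 3), Pow(Add(1, -4), -1)), -9), 2) = Pow(Add(Mul(Rational(1, 3), Pow(-3, -1)), -9), 2) = Pow(Add(Mul(Rational(1, 3), Rational(-1, 3)), -9), 2) = Pow(Add(Rational(-1, 9), -9), 2) = Pow(Rational(-82, 9), 2) = Rational(6724, 81) ≈ 83.012)
Mul(145, Add(O, 27)) = Mul(145, Add(Rational(6724, 81), 27)) = Mul(145, Rational(8911, 81)) = Rational(1292095, 81)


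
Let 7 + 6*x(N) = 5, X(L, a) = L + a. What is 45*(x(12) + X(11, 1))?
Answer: 525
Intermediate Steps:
x(N) = -⅓ (x(N) = -7/6 + (⅙)*5 = -7/6 + ⅚ = -⅓)
45*(x(12) + X(11, 1)) = 45*(-⅓ + (11 + 1)) = 45*(-⅓ + 12) = 45*(35/3) = 525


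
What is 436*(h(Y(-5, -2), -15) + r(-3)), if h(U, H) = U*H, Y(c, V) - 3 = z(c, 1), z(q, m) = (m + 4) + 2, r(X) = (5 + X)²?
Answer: -63656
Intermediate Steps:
z(q, m) = 6 + m (z(q, m) = (4 + m) + 2 = 6 + m)
Y(c, V) = 10 (Y(c, V) = 3 + (6 + 1) = 3 + 7 = 10)
h(U, H) = H*U
436*(h(Y(-5, -2), -15) + r(-3)) = 436*(-15*10 + (5 - 3)²) = 436*(-150 + 2²) = 436*(-150 + 4) = 436*(-146) = -63656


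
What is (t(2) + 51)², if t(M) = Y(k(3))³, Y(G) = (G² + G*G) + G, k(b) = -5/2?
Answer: 1104601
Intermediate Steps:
k(b) = -5/2 (k(b) = -5*½ = -5/2)
Y(G) = G + 2*G² (Y(G) = (G² + G²) + G = 2*G² + G = G + 2*G²)
t(M) = 1000 (t(M) = (-5*(1 + 2*(-5/2))/2)³ = (-5*(1 - 5)/2)³ = (-5/2*(-4))³ = 10³ = 1000)
(t(2) + 51)² = (1000 + 51)² = 1051² = 1104601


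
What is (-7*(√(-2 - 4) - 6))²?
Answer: 1470 - 588*I*√6 ≈ 1470.0 - 1440.3*I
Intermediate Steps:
(-7*(√(-2 - 4) - 6))² = (-7*(√(-6) - 6))² = (-7*(I*√6 - 6))² = (-7*(-6 + I*√6))² = (42 - 7*I*√6)²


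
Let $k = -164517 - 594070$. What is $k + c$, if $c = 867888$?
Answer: $109301$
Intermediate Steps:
$k = -758587$ ($k = -164517 - 594070 = -758587$)
$k + c = -758587 + 867888 = 109301$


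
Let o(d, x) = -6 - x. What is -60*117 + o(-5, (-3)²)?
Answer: -7035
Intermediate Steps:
-60*117 + o(-5, (-3)²) = -60*117 + (-6 - 1*(-3)²) = -7020 + (-6 - 1*9) = -7020 + (-6 - 9) = -7020 - 15 = -7035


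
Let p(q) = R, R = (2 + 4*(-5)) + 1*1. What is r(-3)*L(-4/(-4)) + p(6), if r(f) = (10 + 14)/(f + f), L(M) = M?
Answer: -21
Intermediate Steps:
r(f) = 12/f (r(f) = 24/((2*f)) = 24*(1/(2*f)) = 12/f)
R = -17 (R = (2 - 20) + 1 = -18 + 1 = -17)
p(q) = -17
r(-3)*L(-4/(-4)) + p(6) = (12/(-3))*(-4/(-4)) - 17 = (12*(-⅓))*(-4*(-¼)) - 17 = -4*1 - 17 = -4 - 17 = -21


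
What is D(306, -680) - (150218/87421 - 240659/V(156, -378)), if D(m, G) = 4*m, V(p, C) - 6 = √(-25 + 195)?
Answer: -55956794555/5857207 + 240659*√170/134 ≈ 13863.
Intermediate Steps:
V(p, C) = 6 + √170 (V(p, C) = 6 + √(-25 + 195) = 6 + √170)
D(306, -680) - (150218/87421 - 240659/V(156, -378)) = 4*306 - (150218/87421 - 240659/(6 + √170)) = 1224 - (150218*(1/87421) - 240659/(6 + √170)) = 1224 - (150218/87421 - 240659/(6 + √170)) = 1224 + (-150218/87421 + 240659/(6 + √170)) = 106853086/87421 + 240659/(6 + √170)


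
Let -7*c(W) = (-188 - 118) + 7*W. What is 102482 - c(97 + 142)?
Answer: 718741/7 ≈ 1.0268e+5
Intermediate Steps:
c(W) = 306/7 - W (c(W) = -((-188 - 118) + 7*W)/7 = -(-306 + 7*W)/7 = 306/7 - W)
102482 - c(97 + 142) = 102482 - (306/7 - (97 + 142)) = 102482 - (306/7 - 1*239) = 102482 - (306/7 - 239) = 102482 - 1*(-1367/7) = 102482 + 1367/7 = 718741/7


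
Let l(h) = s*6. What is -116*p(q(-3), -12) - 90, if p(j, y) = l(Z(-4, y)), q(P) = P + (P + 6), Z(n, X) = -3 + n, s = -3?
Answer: 1998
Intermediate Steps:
l(h) = -18 (l(h) = -3*6 = -18)
q(P) = 6 + 2*P (q(P) = P + (6 + P) = 6 + 2*P)
p(j, y) = -18
-116*p(q(-3), -12) - 90 = -116*(-18) - 90 = 2088 - 90 = 1998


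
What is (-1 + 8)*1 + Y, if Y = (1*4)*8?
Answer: 39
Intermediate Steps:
Y = 32 (Y = 4*8 = 32)
(-1 + 8)*1 + Y = (-1 + 8)*1 + 32 = 7*1 + 32 = 7 + 32 = 39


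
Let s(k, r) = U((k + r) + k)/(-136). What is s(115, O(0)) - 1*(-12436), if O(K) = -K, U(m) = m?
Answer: 845533/68 ≈ 12434.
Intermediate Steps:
s(k, r) = -k/68 - r/136 (s(k, r) = ((k + r) + k)/(-136) = (r + 2*k)*(-1/136) = -k/68 - r/136)
s(115, O(0)) - 1*(-12436) = (-1/68*115 - (-1)*0/136) - 1*(-12436) = (-115/68 - 1/136*0) + 12436 = (-115/68 + 0) + 12436 = -115/68 + 12436 = 845533/68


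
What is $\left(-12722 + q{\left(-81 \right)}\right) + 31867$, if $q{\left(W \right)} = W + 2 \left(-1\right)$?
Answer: $19062$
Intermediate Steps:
$q{\left(W \right)} = -2 + W$ ($q{\left(W \right)} = W - 2 = -2 + W$)
$\left(-12722 + q{\left(-81 \right)}\right) + 31867 = \left(-12722 - 83\right) + 31867 = -12805 + 31867 = 19062$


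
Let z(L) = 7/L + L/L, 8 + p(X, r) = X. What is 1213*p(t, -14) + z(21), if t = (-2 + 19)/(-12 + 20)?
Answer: -171001/24 ≈ -7125.0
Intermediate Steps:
t = 17/8 ≈ 2.1250
p(X, r) = -8 + X
z(L) = 1 + 7/L (z(L) = 7/L + 1 = 1 + 7/L)
1213*p(t, -14) + z(21) = 1213*(-8 + 17/8) + (7 + 21)/21 = 1213*(-47/8) + (1/21)*28 = -57011/8 + 4/3 = -171001/24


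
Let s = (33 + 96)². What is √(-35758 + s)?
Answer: I*√19117 ≈ 138.26*I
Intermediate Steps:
s = 16641 (s = 129² = 16641)
√(-35758 + s) = √(-35758 + 16641) = √(-19117) = I*√19117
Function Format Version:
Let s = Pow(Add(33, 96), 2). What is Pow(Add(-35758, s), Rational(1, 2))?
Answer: Mul(I, Pow(19117, Rational(1, 2))) ≈ Mul(138.26, I)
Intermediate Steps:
s = 16641 (s = Pow(129, 2) = 16641)
Pow(Add(-35758, s), Rational(1, 2)) = Pow(Add(-35758, 16641), Rational(1, 2)) = Pow(-19117, Rational(1, 2)) = Mul(I, Pow(19117, Rational(1, 2)))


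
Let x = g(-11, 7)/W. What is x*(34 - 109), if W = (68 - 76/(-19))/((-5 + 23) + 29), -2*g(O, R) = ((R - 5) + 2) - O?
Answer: 5875/16 ≈ 367.19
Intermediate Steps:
g(O, R) = 3/2 + O/2 - R/2 (g(O, R) = -(((R - 5) + 2) - O)/2 = -(((-5 + R) + 2) - O)/2 = -((-3 + R) - O)/2 = -(-3 + R - O)/2 = 3/2 + O/2 - R/2)
W = 72/47 (W = (68 - 76*(-1/19))/(18 + 29) = (68 + 4)/47 = 72*(1/47) = 72/47 ≈ 1.5319)
x = -235/48 (x = (3/2 + (½)*(-11) - ½*7)/(72/47) = (3/2 - 11/2 - 7/2)*(47/72) = -15/2*47/72 = -235/48 ≈ -4.8958)
x*(34 - 109) = -235*(34 - 109)/48 = -235/48*(-75) = 5875/16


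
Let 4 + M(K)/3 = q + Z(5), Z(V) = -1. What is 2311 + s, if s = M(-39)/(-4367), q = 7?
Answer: 10092131/4367 ≈ 2311.0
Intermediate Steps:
M(K) = 6 (M(K) = -12 + 3*(7 - 1) = -12 + 3*6 = -12 + 18 = 6)
s = -6/4367 (s = 6/(-4367) = 6*(-1/4367) = -6/4367 ≈ -0.0013739)
2311 + s = 2311 - 6/4367 = 10092131/4367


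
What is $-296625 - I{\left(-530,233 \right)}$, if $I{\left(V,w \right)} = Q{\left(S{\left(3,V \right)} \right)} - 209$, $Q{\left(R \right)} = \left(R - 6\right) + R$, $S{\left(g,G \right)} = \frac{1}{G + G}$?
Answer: $- \frac{157097299}{530} \approx -2.9641 \cdot 10^{5}$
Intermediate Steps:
$S{\left(g,G \right)} = \frac{1}{2 G}$
$Q{\left(R \right)} = -6 + 2 R$ ($Q{\left(R \right)} = \left(-6 + R\right) + R = -6 + 2 R$)
$I{\left(V,w \right)} = -215 + \frac{1}{V}$ ($I{\left(V,w \right)} = \left(-6 + 2 \frac{1}{2 V}\right) - 209 = \left(-6 + \frac{1}{V}\right) - 209 = -215 + \frac{1}{V}$)
$-296625 - I{\left(-530,233 \right)} = -296625 - \left(-215 + \frac{1}{-530}\right) = -296625 - \left(-215 - \frac{1}{530}\right) = -296625 - - \frac{113951}{530} = -296625 + \frac{113951}{530} = - \frac{157097299}{530}$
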